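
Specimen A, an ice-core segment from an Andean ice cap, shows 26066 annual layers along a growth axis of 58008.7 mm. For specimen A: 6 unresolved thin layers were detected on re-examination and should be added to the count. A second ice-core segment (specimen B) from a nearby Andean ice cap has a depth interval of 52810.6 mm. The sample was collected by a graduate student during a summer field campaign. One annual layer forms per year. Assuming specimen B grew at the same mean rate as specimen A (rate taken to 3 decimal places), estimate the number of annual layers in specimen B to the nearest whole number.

Specimen A: adjusted count: 26066 + 6 = 26072 annual layers.
A: Extension rate ≈ 58008.7 / 26072 = 2.225 mm/year.
B spans 52810.6 / 2.225 = 23735.10 years ≈ 23735 annual layers.

23735 annual layers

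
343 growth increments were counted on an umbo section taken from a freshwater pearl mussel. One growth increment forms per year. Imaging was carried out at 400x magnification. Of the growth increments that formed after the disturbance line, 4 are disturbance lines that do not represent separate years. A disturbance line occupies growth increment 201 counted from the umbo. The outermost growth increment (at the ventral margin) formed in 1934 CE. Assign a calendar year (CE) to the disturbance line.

343 − 201 = 142 growth increments lie beyond the disturbance line toward the ventral margin.
Removing the 4 false growth increments leaves 142 − 4 = 138 true growth increments beyond the disturbance line.
Counting back 138 years from 1934 CE places the disturbance line in 1934 − 138 = 1796 CE.

1796 CE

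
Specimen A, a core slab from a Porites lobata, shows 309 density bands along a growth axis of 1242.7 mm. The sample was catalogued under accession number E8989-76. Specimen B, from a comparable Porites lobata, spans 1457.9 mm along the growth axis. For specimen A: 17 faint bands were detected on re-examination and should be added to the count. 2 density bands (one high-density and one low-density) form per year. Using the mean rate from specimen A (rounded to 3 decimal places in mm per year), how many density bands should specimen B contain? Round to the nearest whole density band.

382 density bands

Specimen A: after corrections the count is 309 + 17 = 326 density bands.
Specimen A: with 2 density bands per year, 326 / 2 = 163 years.
A: Mean rate = 1242.7 mm / 163 years ≈ 7.624 mm/yr.
B spans 1457.9 / 7.624 = 191.23 years; at 2 density bands per year that is 191.23 × 2 ≈ 382 density bands.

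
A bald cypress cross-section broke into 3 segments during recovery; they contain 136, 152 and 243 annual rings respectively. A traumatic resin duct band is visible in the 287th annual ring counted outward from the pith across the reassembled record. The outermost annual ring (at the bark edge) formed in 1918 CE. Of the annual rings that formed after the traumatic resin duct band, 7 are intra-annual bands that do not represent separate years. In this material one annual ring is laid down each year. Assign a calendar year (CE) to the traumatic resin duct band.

Total annual rings = 136 + 152 + 243 = 531.
Between annual ring 287 and the bark edge there are 531 − 287 = 244 annual rings.
Excluding 7 false annual rings: 244 − 7 = 237.
The annual ring at the bark edge is 1918 CE, so the traumatic resin duct band dates to 1918 − 237 = 1681 CE.

1681 CE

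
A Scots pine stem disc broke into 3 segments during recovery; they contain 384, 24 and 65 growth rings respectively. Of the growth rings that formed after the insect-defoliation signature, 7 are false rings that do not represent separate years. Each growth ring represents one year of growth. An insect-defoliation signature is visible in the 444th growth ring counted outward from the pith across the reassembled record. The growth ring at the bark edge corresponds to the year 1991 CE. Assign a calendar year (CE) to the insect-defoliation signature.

Total growth rings = 384 + 24 + 65 = 473.
473 − 444 = 29 growth rings lie beyond the insect-defoliation signature toward the bark edge.
29 − 7 false = 22 true growth rings after the insect-defoliation signature.
Counting back 22 years from 1991 CE places the insect-defoliation signature in 1991 − 22 = 1969 CE.

1969 CE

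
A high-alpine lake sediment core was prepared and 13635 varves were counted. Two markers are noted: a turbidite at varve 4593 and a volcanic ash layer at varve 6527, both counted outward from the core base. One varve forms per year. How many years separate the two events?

1934 yr

6527 − 4593 = 1934 varves lie between the two events.
One varve per year makes the interval 1934 years.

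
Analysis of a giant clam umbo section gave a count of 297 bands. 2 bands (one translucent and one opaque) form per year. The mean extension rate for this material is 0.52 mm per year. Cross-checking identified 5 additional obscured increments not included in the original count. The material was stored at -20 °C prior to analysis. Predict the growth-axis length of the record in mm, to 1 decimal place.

78.5 mm

Adjusted count: 297 + 5 = 302 bands.
302 bands at 2 per year is 302 / 2 = 151 years.
Length ≈ 0.52 × 151 = 78.5 mm.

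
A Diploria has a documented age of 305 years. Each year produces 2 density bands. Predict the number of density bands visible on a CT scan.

610 density bands

305 years at 2 density bands per year gives 305 × 2 = 610 density bands.
So 610 density bands should be present.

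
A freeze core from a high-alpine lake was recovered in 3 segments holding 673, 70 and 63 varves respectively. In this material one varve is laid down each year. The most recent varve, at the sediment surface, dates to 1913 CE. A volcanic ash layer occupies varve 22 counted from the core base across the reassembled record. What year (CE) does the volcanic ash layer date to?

Total varves = 673 + 70 + 63 = 806.
The volcanic ash layer sits at varve 22 from the core base, so 806 − 22 = 784 varves formed after it.
Counting back 784 years from 1913 CE places the volcanic ash layer in 1913 − 784 = 1129 CE.

1129 CE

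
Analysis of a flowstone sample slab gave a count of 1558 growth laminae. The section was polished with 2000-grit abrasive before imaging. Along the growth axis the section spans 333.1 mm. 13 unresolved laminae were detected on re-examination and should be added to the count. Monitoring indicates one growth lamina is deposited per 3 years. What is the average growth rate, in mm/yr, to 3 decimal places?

0.071 mm/yr

Adjusted count: 1558 + 13 = 1571 growth laminae.
Multiplying by 3 years per growth lamina: 1571 × 3 = 4713 years.
Mean rate = 333.1 mm / 4713 years ≈ 0.071 mm/yr.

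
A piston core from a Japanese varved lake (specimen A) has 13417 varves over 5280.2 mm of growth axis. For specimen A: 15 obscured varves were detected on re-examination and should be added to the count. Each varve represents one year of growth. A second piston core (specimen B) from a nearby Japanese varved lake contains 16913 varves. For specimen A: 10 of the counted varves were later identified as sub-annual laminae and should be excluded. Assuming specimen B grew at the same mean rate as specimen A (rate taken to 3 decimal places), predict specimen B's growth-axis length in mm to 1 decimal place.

Specimen A: correcting the raw count gives 13417 − 10 + 15 = 13422 true varves.
A: 5280.2 mm over 13422 years gives 5280.2 / 13422 ≈ 0.393 mm/year.
Length of B = 0.393 × 16913 = 6646.8 mm.

6646.8 mm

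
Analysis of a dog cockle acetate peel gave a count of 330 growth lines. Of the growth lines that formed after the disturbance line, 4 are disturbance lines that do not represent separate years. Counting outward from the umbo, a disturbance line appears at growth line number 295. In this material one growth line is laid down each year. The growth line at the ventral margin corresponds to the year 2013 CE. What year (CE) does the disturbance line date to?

330 − 295 = 35 growth lines lie beyond the disturbance line toward the ventral margin.
35 − 4 false = 31 true growth lines after the disturbance line.
Counting back 31 years from 2013 CE places the disturbance line in 2013 − 31 = 1982 CE.

1982 CE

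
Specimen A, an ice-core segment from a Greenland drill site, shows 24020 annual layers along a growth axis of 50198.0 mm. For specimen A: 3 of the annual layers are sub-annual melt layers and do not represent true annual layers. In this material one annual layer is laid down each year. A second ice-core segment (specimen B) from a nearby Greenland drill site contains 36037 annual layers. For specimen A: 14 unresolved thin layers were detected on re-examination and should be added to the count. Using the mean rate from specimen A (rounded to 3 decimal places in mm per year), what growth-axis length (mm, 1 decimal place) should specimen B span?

75281.3 mm

Specimen A: after corrections the count is 24020 − 3 + 14 = 24031 annual layers.
A: Mean rate = 50198.0 mm / 24031 years ≈ 2.089 mm/year.
For B, 2.089 mm/year × 36037 years = 75281.3 mm.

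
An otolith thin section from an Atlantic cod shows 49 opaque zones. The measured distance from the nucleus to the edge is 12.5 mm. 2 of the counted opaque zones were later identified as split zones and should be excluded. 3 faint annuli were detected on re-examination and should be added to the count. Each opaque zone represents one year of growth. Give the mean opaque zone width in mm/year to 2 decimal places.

Correcting the raw count gives 49 − 2 + 3 = 50 true opaque zones.
12.5 mm over 50 years gives 12.5 / 50 ≈ 0.25 mm/year.

0.25 mm/year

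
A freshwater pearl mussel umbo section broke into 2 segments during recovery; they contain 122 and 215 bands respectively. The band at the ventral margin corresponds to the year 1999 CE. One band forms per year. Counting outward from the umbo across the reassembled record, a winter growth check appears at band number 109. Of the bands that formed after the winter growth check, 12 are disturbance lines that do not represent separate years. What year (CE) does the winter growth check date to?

1783 CE

Total bands = 122 + 215 = 337.
Between band 109 and the ventral margin there are 337 − 109 = 228 bands.
228 − 12 false = 216 true bands after the winter growth check.
The band at the ventral margin is 1999 CE, so the winter growth check dates to 1999 − 216 = 1783 CE.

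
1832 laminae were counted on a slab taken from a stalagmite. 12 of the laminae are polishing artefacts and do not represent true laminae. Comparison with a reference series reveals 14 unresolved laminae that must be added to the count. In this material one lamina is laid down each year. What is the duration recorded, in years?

1834 years

True lamina count = 1832 − 12 + 14 = 1834.
At one lamina per year, that is 1834 years.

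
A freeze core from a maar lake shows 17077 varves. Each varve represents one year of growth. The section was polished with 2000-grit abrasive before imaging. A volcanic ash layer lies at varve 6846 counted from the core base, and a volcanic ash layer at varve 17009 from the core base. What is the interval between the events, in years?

The two markers are separated by 17009 − 6846 = 10163 varves.
At one varve per year, 10163 years elapsed between them.

10163 yr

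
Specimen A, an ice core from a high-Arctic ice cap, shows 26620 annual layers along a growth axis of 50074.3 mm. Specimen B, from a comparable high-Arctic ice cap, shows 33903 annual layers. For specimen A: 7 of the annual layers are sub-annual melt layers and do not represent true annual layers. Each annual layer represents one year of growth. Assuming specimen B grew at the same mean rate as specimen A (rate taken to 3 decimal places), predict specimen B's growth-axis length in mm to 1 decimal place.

Specimen A: adjusted count: 26620 − 7 = 26613 annual layers.
A: Mean rate = 50074.3 mm / 26613 years ≈ 1.882 mm/yr.
Length of B = 1.882 × 33903 = 63805.4 mm.

63805.4 mm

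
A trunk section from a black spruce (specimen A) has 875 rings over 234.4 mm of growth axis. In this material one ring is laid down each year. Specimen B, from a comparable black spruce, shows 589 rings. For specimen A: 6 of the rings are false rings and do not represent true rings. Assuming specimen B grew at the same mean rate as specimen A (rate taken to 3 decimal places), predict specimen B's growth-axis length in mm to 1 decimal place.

159.0 mm

Specimen A: correcting the raw count gives 875 − 6 = 869 true rings.
A: 234.4 mm over 869 years gives 234.4 / 869 ≈ 0.270 mm per year.
For B, 0.270 mm/year × 589 years = 159.0 mm.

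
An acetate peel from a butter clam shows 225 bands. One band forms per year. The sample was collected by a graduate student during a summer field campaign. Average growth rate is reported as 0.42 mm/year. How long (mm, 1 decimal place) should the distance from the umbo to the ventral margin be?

225 years of growth are recorded.
Predicted length = 0.42 mm/year × 225 years = 94.5 mm.

94.5 mm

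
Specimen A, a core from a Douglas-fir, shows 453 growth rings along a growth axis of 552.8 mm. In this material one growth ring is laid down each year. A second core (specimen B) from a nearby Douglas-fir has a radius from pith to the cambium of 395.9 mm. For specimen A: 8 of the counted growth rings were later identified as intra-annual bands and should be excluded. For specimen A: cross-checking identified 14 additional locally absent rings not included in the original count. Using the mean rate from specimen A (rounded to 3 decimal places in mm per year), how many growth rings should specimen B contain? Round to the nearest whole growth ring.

Specimen A: adjusted count: 453 − 8 + 14 = 459 growth rings.
A: Mean rate = 552.8 mm / 459 years ≈ 1.204 mm/year.
For B, 395.9 / 1.204 = 328.82 years ≈ 329 growth rings.

329 growth rings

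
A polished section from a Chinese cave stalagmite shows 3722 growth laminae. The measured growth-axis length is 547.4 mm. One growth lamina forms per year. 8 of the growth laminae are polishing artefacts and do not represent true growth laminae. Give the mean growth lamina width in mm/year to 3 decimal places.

0.147 mm/year

After corrections the count is 3722 − 8 = 3714 growth laminae.
547.4 mm over 3714 years gives 547.4 / 3714 ≈ 0.147 mm/year.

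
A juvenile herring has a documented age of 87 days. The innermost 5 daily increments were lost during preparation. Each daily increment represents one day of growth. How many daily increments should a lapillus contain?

82 daily increments

At one daily increment per day, 87 days correspond to 87 daily increments.
Subtracting the 5 daily increments not captured gives 87 − 5 = 82 daily increments in the record.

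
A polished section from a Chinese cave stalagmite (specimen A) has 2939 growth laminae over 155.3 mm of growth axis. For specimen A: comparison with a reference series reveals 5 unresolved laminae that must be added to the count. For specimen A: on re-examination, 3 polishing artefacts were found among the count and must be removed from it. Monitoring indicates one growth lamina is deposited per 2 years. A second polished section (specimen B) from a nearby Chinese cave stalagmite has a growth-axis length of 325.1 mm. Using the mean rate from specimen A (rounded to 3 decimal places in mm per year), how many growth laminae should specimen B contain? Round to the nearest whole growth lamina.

Specimen A: after corrections the count is 2939 − 3 + 5 = 2941 growth laminae.
Specimen A: multiplying by 2 years per growth lamina: 2941 × 2 = 5882 years.
A: 155.3 mm over 5882 years gives 155.3 / 5882 ≈ 0.026 mm/year.
For B, 325.1 / 0.026 = 12503.85 years; at 2 years per growth lamina that is 12503.85 / 2 ≈ 6252 growth laminae.

6252 growth laminae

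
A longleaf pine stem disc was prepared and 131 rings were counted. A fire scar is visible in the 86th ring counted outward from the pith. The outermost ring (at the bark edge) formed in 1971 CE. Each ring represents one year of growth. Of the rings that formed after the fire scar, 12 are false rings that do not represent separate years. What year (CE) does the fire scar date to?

1938 CE

Between ring 86 and the bark edge there are 131 − 86 = 45 rings.
45 − 12 false = 33 true rings after the fire scar.
1971 − 33 = 1938 CE.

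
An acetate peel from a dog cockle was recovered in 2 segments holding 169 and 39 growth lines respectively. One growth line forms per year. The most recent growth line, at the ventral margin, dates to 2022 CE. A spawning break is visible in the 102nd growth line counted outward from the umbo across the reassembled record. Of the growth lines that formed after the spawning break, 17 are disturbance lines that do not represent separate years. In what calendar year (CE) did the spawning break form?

1933 CE

Total growth lines = 169 + 39 = 208.
Between growth line 102 and the ventral margin there are 208 − 102 = 106 growth lines.
Excluding 17 false growth lines: 106 − 17 = 89.
Counting back 89 years from 2022 CE places the spawning break in 2022 − 89 = 1933 CE.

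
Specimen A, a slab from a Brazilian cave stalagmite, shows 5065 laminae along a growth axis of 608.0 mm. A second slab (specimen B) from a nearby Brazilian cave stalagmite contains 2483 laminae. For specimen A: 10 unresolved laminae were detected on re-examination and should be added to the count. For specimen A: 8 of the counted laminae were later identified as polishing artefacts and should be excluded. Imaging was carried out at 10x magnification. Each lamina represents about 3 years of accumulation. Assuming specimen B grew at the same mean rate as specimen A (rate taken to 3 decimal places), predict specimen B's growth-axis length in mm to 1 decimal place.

Specimen A: true lamina count = 5065 − 8 + 10 = 5067.
Specimen A: at 3 years per lamina, 5067 × 3 = 15201 years.
A: 608.0 mm over 15201 years gives 608.0 / 15201 ≈ 0.040 mm/year.
Specimen B: multiplying by 3 years per lamina: 2483 × 3 = 7449 years. Length of B = 0.040 × 7449 = 298.0 mm.

298.0 mm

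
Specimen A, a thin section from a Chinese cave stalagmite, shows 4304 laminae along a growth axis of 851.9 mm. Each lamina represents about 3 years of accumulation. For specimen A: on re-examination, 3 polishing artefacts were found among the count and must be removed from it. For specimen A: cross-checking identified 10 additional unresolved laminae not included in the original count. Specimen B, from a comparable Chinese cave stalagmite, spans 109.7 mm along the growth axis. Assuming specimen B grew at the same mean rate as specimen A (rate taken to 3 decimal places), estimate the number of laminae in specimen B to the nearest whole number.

Specimen A: after corrections the count is 4304 − 3 + 10 = 4311 laminae.
Specimen A: 4311 laminae at 3 years each span 4311 × 3 = 12933 years.
A: 851.9 mm over 12933 years gives 851.9 / 12933 ≈ 0.066 mm per year.
B spans 109.7 / 0.066 = 1662.12 years; at 3 years per lamina that is 1662.12 / 3 ≈ 554 laminae.

554 laminae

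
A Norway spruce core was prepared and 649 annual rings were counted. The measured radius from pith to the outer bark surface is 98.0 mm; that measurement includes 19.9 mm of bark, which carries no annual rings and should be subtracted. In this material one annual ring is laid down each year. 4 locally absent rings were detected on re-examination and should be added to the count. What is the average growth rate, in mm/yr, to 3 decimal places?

Correcting the raw count gives 649 + 4 = 653 true annual rings.
Removing the 19.9 mm offcut leaves 98.0 − 19.9 = 78.1 mm.
Extension rate ≈ 78.1 / 653 = 0.120 mm/yr.

0.120 mm/yr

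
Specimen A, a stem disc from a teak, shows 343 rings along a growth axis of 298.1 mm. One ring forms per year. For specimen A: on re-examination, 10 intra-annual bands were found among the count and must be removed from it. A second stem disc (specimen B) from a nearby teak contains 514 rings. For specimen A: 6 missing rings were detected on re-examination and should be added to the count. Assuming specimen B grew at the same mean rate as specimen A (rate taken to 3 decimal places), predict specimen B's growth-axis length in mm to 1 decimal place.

451.8 mm

Specimen A: correcting the raw count gives 343 − 10 + 6 = 339 true rings.
A: Mean rate = 298.1 mm / 339 years ≈ 0.879 mm/yr.
B's length ≈ 0.879 × 514 = 451.8 mm.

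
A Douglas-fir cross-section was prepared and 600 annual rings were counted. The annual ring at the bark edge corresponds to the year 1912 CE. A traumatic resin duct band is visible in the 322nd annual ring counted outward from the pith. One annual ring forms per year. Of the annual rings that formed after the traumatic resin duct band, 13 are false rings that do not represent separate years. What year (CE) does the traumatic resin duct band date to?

Between annual ring 322 and the bark edge there are 600 − 322 = 278 annual rings.
Removing the 13 false annual rings leaves 278 − 13 = 265 true annual rings beyond the traumatic resin duct band.
The annual ring at the bark edge is 1912 CE, so the traumatic resin duct band dates to 1912 − 265 = 1647 CE.

1647 CE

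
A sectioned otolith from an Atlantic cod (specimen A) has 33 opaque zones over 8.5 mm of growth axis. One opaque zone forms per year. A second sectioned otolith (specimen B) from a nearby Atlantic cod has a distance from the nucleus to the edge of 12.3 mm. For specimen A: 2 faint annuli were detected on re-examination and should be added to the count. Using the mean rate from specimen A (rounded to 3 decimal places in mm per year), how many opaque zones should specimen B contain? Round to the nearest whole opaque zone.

51 opaque zones

Specimen A: after corrections the count is 33 + 2 = 35 opaque zones.
A: Extension rate ≈ 8.5 / 35 = 0.243 mm per year.
For B, 12.3 / 0.243 = 50.62 years ≈ 51 opaque zones.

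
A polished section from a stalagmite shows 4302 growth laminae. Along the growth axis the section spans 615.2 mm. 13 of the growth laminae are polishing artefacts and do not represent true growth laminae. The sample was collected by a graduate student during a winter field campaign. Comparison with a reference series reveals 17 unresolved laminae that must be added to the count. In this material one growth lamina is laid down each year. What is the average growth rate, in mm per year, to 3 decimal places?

0.143 mm per year

True growth lamina count = 4302 − 13 + 17 = 4306.
615.2 mm over 4306 years gives 615.2 / 4306 ≈ 0.143 mm per year.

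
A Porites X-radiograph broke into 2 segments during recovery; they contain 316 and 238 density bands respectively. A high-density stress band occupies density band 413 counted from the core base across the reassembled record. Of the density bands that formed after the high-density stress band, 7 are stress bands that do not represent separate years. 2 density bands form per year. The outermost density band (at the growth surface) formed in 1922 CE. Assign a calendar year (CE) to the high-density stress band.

1855 CE

Total density bands = 316 + 238 = 554.
554 − 413 = 141 density bands lie beyond the high-density stress band toward the growth surface.
Excluding 7 false density bands: 141 − 7 = 134.
With 2 density bands per year, 134 / 2 = 67 years.
1922 − 67 = 1855 CE.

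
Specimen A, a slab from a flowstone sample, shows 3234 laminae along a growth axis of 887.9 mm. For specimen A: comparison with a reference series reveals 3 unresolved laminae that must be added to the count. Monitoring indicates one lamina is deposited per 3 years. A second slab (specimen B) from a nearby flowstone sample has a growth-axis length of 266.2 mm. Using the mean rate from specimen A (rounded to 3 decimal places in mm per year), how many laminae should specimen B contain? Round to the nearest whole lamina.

Specimen A: true lamina count = 3234 + 3 = 3237.
Specimen A: multiplying by 3 years per lamina: 3237 × 3 = 9711 years.
A: 887.9 mm over 9711 years gives 887.9 / 9711 ≈ 0.091 mm/year.
B spans 266.2 / 0.091 = 2925.27 years; at 3 years per lamina that is 2925.27 / 3 ≈ 975 laminae.

975 laminae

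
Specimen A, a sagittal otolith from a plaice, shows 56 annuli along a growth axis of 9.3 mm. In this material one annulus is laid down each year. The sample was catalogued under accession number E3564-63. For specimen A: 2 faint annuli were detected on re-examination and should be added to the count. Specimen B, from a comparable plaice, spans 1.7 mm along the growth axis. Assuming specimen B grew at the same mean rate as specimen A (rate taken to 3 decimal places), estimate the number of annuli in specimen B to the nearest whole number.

Specimen A: true annulus count = 56 + 2 = 58.
A: Mean rate = 9.3 mm / 58 years ≈ 0.160 mm/year.
B spans 1.7 / 0.160 = 10.62 years ≈ 11 annuli.

11 annuli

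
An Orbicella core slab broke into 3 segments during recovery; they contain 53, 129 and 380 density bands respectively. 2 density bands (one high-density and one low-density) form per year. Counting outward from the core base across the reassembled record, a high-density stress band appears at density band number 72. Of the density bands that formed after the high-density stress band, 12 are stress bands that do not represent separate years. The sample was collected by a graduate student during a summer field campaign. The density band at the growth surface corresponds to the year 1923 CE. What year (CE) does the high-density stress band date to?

1684 CE

Total density bands = 53 + 129 + 380 = 562.
562 − 72 = 490 density bands lie beyond the high-density stress band toward the growth surface.
Removing the 12 false density bands leaves 490 − 12 = 478 true density bands beyond the high-density stress band.
Dividing by 2 density bands per year: 478 / 2 = 239 years.
The density band at the growth surface is 1923 CE, so the high-density stress band dates to 1923 − 239 = 1684 CE.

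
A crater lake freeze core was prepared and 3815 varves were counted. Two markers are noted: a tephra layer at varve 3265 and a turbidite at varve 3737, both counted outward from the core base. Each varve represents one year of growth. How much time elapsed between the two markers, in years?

3737 − 3265 = 472 varves lie between the two events.
One varve per year makes the interval 472 years.

472 years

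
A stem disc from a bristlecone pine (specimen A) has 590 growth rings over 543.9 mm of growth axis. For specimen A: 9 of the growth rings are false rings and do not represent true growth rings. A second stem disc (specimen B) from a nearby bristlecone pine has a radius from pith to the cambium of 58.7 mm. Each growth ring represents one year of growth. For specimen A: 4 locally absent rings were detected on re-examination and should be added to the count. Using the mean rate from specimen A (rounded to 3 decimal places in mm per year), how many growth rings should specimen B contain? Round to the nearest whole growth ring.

63 growth rings

Specimen A: correcting the raw count gives 590 − 9 + 4 = 585 true growth rings.
A: Mean rate = 543.9 mm / 585 years ≈ 0.930 mm/yr.
B spans 58.7 / 0.930 = 63.12 years ≈ 63 growth rings.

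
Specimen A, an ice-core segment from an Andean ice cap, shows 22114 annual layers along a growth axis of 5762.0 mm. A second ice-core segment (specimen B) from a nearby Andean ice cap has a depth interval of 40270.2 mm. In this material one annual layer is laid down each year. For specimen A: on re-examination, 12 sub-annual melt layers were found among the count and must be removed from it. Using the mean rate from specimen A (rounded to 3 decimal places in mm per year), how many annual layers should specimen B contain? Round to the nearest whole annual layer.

Specimen A: correcting the raw count gives 22114 − 12 = 22102 true annual layers.
A: Mean rate = 5762.0 mm / 22102 years ≈ 0.261 mm/yr.
B spans 40270.2 / 0.261 = 154291.95 years ≈ 154292 annual layers.

154292 annual layers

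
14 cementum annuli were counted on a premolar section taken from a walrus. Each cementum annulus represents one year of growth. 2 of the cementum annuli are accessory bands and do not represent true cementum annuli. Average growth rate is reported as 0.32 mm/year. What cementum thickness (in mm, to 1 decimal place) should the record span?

3.8 mm

Correcting the raw count gives 14 − 2 = 12 true cementum annuli.
Predicted length = 0.32 mm/year × 12 years = 3.8 mm.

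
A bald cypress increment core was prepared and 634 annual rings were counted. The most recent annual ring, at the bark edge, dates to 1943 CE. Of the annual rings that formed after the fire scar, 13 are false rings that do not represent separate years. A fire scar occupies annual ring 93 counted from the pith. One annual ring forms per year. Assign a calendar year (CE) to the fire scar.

1415 CE

Between annual ring 93 and the bark edge there are 634 − 93 = 541 annual rings.
541 − 13 false = 528 true annual rings after the fire scar.
The annual ring at the bark edge is 1943 CE, so the fire scar dates to 1943 − 528 = 1415 CE.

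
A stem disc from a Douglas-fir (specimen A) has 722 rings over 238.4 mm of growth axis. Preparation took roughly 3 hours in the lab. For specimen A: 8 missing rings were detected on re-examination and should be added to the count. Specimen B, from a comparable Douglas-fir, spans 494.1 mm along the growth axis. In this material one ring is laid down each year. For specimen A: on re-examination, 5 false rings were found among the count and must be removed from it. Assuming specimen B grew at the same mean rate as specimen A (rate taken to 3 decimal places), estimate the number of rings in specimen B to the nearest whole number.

Specimen A: correcting the raw count gives 722 − 5 + 8 = 725 true rings.
A: Extension rate ≈ 238.4 / 725 = 0.329 mm per year.
For B, 494.1 / 0.329 = 1501.82 years ≈ 1502 rings.

1502 rings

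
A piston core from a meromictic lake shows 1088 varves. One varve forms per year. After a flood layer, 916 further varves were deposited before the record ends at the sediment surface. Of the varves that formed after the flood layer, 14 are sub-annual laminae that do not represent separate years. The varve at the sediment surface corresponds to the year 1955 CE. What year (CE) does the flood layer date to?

There are 916 varves younger than the flood layer.
916 − 14 false = 902 true varves after the flood layer.
1955 − 902 = 1053 CE.

1053 CE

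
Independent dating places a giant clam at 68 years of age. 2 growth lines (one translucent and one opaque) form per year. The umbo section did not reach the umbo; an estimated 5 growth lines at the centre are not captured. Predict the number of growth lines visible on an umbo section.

68 years at 2 growth lines per year gives 68 × 2 = 136 growth lines.
Less the 5 uncaptured growth lines: 136 − 5 = 131.

131 growth lines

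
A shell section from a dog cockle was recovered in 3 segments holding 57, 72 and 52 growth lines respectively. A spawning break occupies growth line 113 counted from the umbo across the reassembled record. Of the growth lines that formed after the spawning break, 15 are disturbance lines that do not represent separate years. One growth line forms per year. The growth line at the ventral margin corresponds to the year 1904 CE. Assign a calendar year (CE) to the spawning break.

Total growth lines = 57 + 72 + 52 = 181.
Between growth line 113 and the ventral margin there are 181 − 113 = 68 growth lines.
Removing the 15 false growth lines leaves 68 − 15 = 53 true growth lines beyond the spawning break.
Counting back 53 years from 1904 CE places the spawning break in 1904 − 53 = 1851 CE.

1851 CE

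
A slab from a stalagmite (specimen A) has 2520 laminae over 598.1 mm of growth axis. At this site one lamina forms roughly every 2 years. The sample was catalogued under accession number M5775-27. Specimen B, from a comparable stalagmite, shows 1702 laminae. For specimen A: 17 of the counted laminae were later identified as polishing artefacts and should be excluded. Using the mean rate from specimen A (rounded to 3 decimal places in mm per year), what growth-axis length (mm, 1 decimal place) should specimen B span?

405.1 mm

Specimen A: true lamina count = 2520 − 17 = 2503.
Specimen A: 2503 laminae at 2 years each span 2503 × 2 = 5006 years.
A: 598.1 mm over 5006 years gives 598.1 / 5006 ≈ 0.119 mm/year.
Specimen B: at 2 years per lamina, 1702 × 2 = 3404 years. Length of B = 0.119 × 3404 = 405.1 mm.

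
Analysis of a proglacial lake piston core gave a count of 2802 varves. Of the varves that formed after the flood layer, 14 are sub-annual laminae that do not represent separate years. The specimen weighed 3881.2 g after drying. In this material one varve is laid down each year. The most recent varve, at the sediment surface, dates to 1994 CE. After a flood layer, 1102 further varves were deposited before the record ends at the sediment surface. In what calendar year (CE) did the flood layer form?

906 CE

There are 1102 varves younger than the flood layer.
Excluding 14 false varves: 1102 − 14 = 1088.
Counting back 1088 years from 1994 CE places the flood layer in 1994 − 1088 = 906 CE.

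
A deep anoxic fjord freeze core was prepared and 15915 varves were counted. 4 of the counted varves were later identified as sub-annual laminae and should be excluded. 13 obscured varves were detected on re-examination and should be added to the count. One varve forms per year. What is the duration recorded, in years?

Adjusted count: 15915 − 4 + 13 = 15924 varves.
One varve per year makes the duration 15924 years.

15924 years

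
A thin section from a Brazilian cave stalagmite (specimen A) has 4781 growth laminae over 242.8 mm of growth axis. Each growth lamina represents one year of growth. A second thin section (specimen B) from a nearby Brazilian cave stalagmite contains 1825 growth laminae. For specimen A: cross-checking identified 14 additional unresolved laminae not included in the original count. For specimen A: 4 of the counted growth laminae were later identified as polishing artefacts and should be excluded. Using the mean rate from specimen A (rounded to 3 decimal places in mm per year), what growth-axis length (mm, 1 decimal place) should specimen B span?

93.1 mm

Specimen A: after corrections the count is 4781 − 4 + 14 = 4791 growth laminae.
A: Extension rate ≈ 242.8 / 4791 = 0.051 mm per year.
Length of B = 0.051 × 1825 = 93.1 mm.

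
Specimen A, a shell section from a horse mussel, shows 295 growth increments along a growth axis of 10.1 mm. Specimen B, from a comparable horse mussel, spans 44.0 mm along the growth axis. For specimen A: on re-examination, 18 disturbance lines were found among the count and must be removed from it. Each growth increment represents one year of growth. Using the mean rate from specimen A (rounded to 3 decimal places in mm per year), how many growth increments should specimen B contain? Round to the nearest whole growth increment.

Specimen A: true growth increment count = 295 − 18 = 277.
A: Extension rate ≈ 10.1 / 277 = 0.036 mm/yr.
Specimen B: 44.0 mm / 0.036 mm per year = 1222.22 years ≈ 1222 growth increments.

1222 growth increments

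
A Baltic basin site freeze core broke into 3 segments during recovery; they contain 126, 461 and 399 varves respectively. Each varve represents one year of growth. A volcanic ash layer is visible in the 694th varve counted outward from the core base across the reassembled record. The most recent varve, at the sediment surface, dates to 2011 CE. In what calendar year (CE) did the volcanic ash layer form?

Total varves = 126 + 461 + 399 = 986.
Between varve 694 and the sediment surface there are 986 − 694 = 292 varves.
The varve at the sediment surface is 2011 CE, so the volcanic ash layer dates to 2011 − 292 = 1719 CE.

1719 CE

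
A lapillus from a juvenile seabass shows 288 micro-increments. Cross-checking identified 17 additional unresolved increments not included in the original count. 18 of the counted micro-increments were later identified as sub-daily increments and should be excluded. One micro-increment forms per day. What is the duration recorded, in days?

287 d

True micro-increment count = 288 − 18 + 17 = 287.
At one micro-increment per day, that is 287 days.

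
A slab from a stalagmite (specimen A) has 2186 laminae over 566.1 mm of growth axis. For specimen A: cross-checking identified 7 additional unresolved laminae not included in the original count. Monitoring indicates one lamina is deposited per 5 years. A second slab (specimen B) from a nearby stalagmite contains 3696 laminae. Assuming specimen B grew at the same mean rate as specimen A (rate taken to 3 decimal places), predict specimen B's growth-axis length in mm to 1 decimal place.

961.0 mm

Specimen A: adjusted count: 2186 + 7 = 2193 laminae.
Specimen A: 2193 laminae at 5 years each span 2193 × 5 = 10965 years.
A: Mean rate = 566.1 mm / 10965 years ≈ 0.052 mm/year.
Specimen B: at 5 years per lamina, 3696 × 5 = 18480 years. For B, 0.052 mm/year × 18480 years = 961.0 mm.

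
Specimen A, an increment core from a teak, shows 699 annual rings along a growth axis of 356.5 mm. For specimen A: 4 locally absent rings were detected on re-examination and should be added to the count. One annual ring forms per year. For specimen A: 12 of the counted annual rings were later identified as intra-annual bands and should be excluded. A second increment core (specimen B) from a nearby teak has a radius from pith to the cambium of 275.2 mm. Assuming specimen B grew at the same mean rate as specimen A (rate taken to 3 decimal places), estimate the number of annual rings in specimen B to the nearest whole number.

533 annual rings

Specimen A: after corrections the count is 699 − 12 + 4 = 691 annual rings.
A: Mean rate = 356.5 mm / 691 years ≈ 0.516 mm/year.
For B, 275.2 / 0.516 = 533.33 years ≈ 533 annual rings.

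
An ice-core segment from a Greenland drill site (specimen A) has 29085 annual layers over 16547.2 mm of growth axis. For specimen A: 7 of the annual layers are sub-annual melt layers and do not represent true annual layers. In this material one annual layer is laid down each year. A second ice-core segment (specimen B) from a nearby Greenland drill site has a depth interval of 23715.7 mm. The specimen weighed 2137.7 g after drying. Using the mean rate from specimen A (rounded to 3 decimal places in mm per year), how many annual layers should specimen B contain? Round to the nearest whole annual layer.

41680 annual layers

Specimen A: correcting the raw count gives 29085 − 7 = 29078 true annual layers.
A: 16547.2 mm over 29078 years gives 16547.2 / 29078 ≈ 0.569 mm/year.
Specimen B: 23715.7 mm / 0.569 mm per year = 41679.61 years ≈ 41680 annual layers.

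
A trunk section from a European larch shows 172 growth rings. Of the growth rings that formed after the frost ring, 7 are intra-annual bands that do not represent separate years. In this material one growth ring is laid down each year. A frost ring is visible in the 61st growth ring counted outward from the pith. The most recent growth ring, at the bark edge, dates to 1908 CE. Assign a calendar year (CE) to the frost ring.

The frost ring sits at growth ring 61 from the pith, so 172 − 61 = 111 growth rings formed after it.
111 − 7 false = 104 true growth rings after the frost ring.
The growth ring at the bark edge is 1908 CE, so the frost ring dates to 1908 − 104 = 1804 CE.

1804 CE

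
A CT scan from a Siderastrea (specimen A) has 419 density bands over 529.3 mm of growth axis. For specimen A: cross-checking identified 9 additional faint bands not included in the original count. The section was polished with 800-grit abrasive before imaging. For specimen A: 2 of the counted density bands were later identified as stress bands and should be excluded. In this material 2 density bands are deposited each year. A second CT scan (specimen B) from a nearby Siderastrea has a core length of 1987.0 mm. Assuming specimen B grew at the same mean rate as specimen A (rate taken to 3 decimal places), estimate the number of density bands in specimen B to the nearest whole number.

1599 density bands

Specimen A: after corrections the count is 419 − 2 + 9 = 426 density bands.
Specimen A: 426 density bands at 2 per year is 426 / 2 = 213 years.
A: 529.3 mm over 213 years gives 529.3 / 213 ≈ 2.485 mm/year.
For B, 1987.0 / 2.485 = 799.60 years; at 2 density bands per year that is 799.60 × 2 ≈ 1599 density bands.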